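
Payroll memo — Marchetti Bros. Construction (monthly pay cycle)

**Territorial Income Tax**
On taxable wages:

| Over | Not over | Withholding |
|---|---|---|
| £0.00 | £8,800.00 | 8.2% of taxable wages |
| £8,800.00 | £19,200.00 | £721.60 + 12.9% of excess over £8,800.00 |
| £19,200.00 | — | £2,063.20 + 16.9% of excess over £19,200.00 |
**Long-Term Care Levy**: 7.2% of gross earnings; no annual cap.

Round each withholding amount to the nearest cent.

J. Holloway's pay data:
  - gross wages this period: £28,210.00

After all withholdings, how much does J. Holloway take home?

£22,592.99

Territorial Income Tax: taxable = £28,210.00
  £2,063.20 + 16.9% × (£28,210.00 − £19,200.00) = £2,063.20 + 16.9% × £9,010.00 = £3,585.89
Long-Term Care Levy: 7.2% × £28,210.00 = £2,031.12
Total withheld: £3,585.89 + £2,031.12 = £5,617.01
Net pay: £28,210.00 − £5,617.01 = £22,592.99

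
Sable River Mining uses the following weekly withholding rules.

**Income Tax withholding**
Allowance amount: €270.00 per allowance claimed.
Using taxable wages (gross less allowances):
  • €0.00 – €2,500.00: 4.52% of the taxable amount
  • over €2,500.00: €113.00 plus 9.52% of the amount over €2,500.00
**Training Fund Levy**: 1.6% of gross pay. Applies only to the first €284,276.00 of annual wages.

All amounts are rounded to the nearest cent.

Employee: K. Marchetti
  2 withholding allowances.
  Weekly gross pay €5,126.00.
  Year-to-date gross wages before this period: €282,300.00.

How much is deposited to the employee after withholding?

€4,782.79

Income Tax: taxable = €5,126.00 − 2×€270.00 = €4,586.00
  €113.00 + 9.52% × (€4,586.00 − €2,500.00) = €113.00 + 9.52% × €2,086.00 = €311.59
Training Fund Levy: cap €284,276.00 − YTD €282,300.00 = €1,976.00 subject; 1.6% × €1,976.00 = €31.62
Total withheld: €311.59 + €31.62 = €343.21
Net pay: €5,126.00 − €343.21 = €4,782.79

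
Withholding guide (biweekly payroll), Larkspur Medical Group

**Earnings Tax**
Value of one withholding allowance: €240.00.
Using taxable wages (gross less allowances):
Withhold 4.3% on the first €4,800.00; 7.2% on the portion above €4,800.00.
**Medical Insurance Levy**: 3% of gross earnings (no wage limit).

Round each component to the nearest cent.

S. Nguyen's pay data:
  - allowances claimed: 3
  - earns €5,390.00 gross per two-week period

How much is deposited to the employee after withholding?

Earnings Tax: taxable = €5,390.00 − 3×€240.00 = €4,670.00
  4.3% × €4,670.00 = €200.81
Medical Insurance Levy: 3% × €5,390.00 = €161.70
Total withheld: €200.81 + €161.70 = €362.51
Net pay: €5,390.00 − €362.51 = €5,027.49

€5,027.49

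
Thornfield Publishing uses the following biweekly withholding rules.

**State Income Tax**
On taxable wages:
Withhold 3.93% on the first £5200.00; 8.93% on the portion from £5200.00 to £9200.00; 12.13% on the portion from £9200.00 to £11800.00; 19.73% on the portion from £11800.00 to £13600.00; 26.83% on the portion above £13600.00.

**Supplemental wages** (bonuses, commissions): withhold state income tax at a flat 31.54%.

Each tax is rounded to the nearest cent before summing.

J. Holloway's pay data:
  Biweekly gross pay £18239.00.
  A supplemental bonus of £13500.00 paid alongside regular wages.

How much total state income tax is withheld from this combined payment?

£6734.62

State Income Tax: taxable = £18239.00
  £1232.08 + 26.83% × (£18239.00 − £13600.00) = £1232.08 + 26.83% × £4639.00 = £2476.72
Supplemental (31.54% flat on bonus): 31.54% × £13500.00 = £4257.90
Total state income tax: £2476.72 + £4257.90 = £6734.62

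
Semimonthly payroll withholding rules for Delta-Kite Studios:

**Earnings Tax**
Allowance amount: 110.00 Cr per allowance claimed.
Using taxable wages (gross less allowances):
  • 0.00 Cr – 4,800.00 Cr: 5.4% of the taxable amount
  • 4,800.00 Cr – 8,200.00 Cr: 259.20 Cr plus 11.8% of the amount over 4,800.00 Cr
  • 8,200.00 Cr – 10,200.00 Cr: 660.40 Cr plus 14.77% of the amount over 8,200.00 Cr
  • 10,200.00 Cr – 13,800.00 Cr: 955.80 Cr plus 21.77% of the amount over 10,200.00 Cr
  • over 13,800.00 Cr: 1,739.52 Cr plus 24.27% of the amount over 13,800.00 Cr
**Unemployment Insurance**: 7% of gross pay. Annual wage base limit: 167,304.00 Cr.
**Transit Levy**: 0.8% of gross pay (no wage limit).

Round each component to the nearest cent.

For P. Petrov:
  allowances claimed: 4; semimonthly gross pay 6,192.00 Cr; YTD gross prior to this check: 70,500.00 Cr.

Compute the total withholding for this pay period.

Earnings Tax: taxable = 6,192.00 Cr − 4×110.00 Cr = 5,752.00 Cr
  259.20 Cr + 11.8% × (5,752.00 Cr − 4,800.00 Cr) = 259.20 Cr + 11.8% × 952.00 Cr = 371.54 Cr
Unemployment Insurance: 7% × 6,192.00 Cr = 433.44 Cr
Transit Levy: 0.8% × 6,192.00 Cr = 49.54 Cr
Total: 371.54 Cr + 433.44 Cr + 49.54 Cr = 854.52 Cr

854.52 Cr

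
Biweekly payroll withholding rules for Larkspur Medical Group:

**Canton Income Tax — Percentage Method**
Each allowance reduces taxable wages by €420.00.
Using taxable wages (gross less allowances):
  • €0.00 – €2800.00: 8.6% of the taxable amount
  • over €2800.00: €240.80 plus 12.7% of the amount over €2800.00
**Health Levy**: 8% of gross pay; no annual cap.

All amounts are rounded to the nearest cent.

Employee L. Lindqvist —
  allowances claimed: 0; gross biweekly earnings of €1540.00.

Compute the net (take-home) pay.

Canton Income Tax: taxable = €1540.00
  8.6% × €1540.00 = €132.44
Health Levy: 8% × €1540.00 = €123.20
Total withheld: €132.44 + €123.20 = €255.64
Net pay: €1540.00 − €255.64 = €1284.36

€1284.36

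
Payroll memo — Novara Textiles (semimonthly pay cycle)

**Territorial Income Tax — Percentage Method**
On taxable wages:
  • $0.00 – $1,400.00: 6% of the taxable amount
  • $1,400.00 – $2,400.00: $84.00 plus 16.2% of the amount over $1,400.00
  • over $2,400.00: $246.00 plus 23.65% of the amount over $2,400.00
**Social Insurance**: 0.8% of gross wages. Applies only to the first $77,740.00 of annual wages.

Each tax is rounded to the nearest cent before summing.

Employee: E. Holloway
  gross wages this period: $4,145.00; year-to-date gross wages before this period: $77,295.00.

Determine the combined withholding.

$662.25

Territorial Income Tax: taxable = $4,145.00
  $246.00 + 23.65% × ($4,145.00 − $2,400.00) = $246.00 + 23.65% × $1,745.00 = $658.69
Social Insurance: cap $77,740.00 − YTD $77,295.00 = $445.00 subject; 0.8% × $445.00 = $3.56
Total: $658.69 + $3.56 = $662.25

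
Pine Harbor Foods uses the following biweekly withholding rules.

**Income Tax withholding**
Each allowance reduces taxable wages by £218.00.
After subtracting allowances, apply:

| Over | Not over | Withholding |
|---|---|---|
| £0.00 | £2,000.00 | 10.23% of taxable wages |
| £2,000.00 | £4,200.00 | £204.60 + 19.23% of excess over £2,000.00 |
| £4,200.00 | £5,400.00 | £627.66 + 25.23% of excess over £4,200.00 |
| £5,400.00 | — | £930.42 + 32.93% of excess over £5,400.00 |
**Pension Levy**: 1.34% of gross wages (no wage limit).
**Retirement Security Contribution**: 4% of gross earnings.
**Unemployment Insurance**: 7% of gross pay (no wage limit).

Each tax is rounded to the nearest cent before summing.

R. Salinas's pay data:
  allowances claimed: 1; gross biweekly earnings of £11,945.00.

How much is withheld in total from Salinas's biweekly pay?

Income Tax: taxable = £11,945.00 − 1×£218.00 = £11,727.00
  £930.42 + 32.93% × (£11,727.00 − £5,400.00) = £930.42 + 32.93% × £6,327.00 = £3,013.90
Pension Levy: 1.34% × £11,945.00 = £160.06
Retirement Security Contribution: 4% × £11,945.00 = £477.80
Unemployment Insurance: 7% × £11,945.00 = £836.15
Total: £3,013.90 + £160.06 + £477.80 + £836.15 = £4,487.91

£4,487.91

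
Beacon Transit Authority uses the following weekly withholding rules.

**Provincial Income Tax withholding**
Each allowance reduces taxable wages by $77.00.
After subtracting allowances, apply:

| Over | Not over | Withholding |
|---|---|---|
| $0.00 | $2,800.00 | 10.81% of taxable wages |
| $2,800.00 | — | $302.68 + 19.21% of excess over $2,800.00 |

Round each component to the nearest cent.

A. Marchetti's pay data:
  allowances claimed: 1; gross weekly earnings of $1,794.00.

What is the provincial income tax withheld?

Provincial Income Tax: taxable = $1,794.00 − 1×$77.00 = $1,717.00
  10.81% × $1,717.00 = $185.61

$185.61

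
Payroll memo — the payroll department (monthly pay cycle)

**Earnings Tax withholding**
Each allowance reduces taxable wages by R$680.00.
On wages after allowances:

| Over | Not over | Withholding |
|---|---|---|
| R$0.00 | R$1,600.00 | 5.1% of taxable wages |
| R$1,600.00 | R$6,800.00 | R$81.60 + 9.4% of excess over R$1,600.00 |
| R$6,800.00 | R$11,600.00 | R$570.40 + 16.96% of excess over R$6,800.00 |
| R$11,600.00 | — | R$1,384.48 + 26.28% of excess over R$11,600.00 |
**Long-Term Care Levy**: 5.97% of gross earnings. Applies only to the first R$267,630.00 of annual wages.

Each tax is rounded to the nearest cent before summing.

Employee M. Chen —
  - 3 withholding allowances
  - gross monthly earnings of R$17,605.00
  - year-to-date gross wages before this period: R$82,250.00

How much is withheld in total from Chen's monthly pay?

Earnings Tax: taxable = R$17,605.00 − 3×R$680.00 = R$15,565.00
  R$1,384.48 + 26.28% × (R$15,565.00 − R$11,600.00) = R$1,384.48 + 26.28% × R$3,965.00 = R$2,426.48
Long-Term Care Levy: 5.97% × R$17,605.00 = R$1,051.02
Total: R$2,426.48 + R$1,051.02 = R$3,477.50

R$3,477.50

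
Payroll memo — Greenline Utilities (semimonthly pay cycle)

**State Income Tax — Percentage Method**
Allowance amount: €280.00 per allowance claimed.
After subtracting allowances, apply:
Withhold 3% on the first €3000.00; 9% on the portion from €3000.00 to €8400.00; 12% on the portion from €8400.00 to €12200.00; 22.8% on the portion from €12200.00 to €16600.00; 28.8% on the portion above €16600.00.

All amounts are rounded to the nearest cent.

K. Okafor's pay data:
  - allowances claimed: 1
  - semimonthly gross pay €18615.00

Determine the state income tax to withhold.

€2534.88

State Income Tax: taxable = €18615.00 − 1×€280.00 = €18335.00
  €2035.20 + 28.8% × (€18335.00 − €16600.00) = €2035.20 + 28.8% × €1735.00 = €2534.88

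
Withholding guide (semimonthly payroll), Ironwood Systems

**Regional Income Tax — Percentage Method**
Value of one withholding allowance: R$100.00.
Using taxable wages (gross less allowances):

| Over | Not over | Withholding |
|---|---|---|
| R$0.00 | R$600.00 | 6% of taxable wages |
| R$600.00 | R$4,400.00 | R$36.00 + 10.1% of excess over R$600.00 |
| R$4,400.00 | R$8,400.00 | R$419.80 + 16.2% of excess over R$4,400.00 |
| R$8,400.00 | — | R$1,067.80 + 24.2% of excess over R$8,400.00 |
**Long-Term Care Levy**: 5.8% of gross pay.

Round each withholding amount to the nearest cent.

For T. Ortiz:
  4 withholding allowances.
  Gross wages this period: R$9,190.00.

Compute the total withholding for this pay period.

Regional Income Tax: taxable = R$9,190.00 − 4×R$100.00 = R$8,790.00
  R$1,067.80 + 24.2% × (R$8,790.00 − R$8,400.00) = R$1,067.80 + 24.2% × R$390.00 = R$1,162.18
Long-Term Care Levy: 5.8% × R$9,190.00 = R$533.02
Total: R$1,162.18 + R$533.02 = R$1,695.20

R$1,695.20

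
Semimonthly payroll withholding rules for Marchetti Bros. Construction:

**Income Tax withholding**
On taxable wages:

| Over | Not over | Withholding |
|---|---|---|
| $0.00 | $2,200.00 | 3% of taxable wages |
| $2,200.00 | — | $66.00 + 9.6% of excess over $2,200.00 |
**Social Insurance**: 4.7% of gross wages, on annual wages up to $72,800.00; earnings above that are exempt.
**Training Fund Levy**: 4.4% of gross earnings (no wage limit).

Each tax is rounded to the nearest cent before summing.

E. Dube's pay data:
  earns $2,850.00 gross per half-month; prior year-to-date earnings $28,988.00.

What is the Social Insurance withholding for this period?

$133.95

Social Insurance: 4.7% × $2,850.00 = $133.95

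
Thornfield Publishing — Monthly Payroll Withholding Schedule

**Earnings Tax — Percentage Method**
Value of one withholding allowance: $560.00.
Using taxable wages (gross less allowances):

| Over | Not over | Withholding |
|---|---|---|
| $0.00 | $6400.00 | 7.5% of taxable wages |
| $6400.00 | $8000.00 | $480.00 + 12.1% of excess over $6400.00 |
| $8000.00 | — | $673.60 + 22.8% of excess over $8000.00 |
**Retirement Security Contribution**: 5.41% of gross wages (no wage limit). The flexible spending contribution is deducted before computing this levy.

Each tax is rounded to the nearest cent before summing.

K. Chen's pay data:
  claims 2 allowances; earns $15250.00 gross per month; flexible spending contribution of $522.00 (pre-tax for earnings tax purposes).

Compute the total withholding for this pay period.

$2749.00

Earnings Tax: taxable = $15250.00 − $522.00 − 2×$560.00 = $13608.00
  $673.60 + 22.8% × ($13608.00 − $8000.00) = $673.60 + 22.8% × $5608.00 = $1952.22
Retirement Security Contribution: 5.41% × $14728.00 = $796.78
Total: $1952.22 + $796.78 = $2749.00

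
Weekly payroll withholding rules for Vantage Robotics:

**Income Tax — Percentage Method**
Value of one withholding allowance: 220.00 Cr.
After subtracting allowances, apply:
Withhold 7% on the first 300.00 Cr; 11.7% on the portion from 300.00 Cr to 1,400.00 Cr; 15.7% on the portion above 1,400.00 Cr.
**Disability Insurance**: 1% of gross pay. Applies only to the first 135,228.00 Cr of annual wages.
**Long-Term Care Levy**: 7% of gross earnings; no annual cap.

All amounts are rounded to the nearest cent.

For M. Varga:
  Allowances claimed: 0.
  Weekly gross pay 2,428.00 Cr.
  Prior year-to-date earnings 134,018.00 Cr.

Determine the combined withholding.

493.16 Cr

Income Tax: taxable = 2,428.00 Cr
  149.70 Cr + 15.7% × (2,428.00 Cr − 1,400.00 Cr) = 149.70 Cr + 15.7% × 1,028.00 Cr = 311.10 Cr
Disability Insurance: cap 135,228.00 Cr − YTD 134,018.00 Cr = 1,210.00 Cr subject; 1% × 1,210.00 Cr = 12.10 Cr
Long-Term Care Levy: 7% × 2,428.00 Cr = 169.96 Cr
Total: 311.10 Cr + 12.10 Cr + 169.96 Cr = 493.16 Cr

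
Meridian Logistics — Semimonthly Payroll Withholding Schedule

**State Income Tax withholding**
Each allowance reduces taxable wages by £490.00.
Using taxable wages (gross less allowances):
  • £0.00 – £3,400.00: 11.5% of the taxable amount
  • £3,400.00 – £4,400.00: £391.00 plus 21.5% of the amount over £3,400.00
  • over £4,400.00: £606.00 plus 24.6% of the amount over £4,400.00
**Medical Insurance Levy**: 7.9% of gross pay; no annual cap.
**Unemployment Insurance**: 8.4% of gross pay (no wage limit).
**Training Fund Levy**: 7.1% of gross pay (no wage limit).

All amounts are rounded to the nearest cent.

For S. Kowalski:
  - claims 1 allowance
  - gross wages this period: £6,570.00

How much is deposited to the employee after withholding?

State Income Tax: taxable = £6,570.00 − 1×£490.00 = £6,080.00
  £606.00 + 24.6% × (£6,080.00 − £4,400.00) = £606.00 + 24.6% × £1,680.00 = £1,019.28
Medical Insurance Levy: 7.9% × £6,570.00 = £519.03
Unemployment Insurance: 8.4% × £6,570.00 = £551.88
Training Fund Levy: 7.1% × £6,570.00 = £466.47
Total withheld: £1,019.28 + £519.03 + £551.88 + £466.47 = £2,556.66
Net pay: £6,570.00 − £2,556.66 = £4,013.34

£4,013.34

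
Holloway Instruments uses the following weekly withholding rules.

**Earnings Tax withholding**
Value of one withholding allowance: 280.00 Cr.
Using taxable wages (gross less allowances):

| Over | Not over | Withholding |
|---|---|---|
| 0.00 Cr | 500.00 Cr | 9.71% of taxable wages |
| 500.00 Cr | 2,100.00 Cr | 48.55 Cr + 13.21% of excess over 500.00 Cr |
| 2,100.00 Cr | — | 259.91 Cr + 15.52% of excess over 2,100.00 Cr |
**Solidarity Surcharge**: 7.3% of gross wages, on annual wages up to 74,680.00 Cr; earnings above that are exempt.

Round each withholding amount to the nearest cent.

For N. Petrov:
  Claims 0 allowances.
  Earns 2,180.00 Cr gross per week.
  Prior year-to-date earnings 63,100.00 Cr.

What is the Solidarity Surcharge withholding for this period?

Solidarity Surcharge: 7.3% × 2,180.00 Cr = 159.14 Cr

159.14 Cr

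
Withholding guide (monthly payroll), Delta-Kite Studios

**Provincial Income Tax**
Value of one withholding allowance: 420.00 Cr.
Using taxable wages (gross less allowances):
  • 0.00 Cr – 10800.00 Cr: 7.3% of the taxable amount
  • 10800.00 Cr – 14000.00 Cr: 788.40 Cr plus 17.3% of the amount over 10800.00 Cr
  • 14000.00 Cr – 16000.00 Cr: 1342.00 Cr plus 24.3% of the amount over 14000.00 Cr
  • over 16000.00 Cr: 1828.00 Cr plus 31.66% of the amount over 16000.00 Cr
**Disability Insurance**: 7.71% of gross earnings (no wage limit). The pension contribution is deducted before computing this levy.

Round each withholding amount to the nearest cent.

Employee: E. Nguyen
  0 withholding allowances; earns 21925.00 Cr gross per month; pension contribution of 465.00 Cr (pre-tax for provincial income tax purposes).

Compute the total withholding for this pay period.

Provincial Income Tax: taxable = 21925.00 Cr − 465.00 Cr = 21460.00 Cr
  1828.00 Cr + 31.66% × (21460.00 Cr − 16000.00 Cr) = 1828.00 Cr + 31.66% × 5460.00 Cr = 3556.64 Cr
Disability Insurance: 7.71% × 21460.00 Cr = 1654.57 Cr
Total: 3556.64 Cr + 1654.57 Cr = 5211.21 Cr

5211.21 Cr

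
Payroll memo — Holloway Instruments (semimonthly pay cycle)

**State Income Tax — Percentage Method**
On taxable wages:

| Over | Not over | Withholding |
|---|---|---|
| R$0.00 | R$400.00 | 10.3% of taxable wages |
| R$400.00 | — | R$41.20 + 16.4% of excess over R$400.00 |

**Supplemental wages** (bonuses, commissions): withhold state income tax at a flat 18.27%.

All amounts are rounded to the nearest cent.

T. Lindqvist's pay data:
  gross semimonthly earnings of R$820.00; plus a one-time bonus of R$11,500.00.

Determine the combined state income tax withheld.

State Income Tax: taxable = R$820.00
  R$41.20 + 16.4% × (R$820.00 − R$400.00) = R$41.20 + 16.4% × R$420.00 = R$110.08
Supplemental (18.27% flat on bonus): 18.27% × R$11,500.00 = R$2,101.05
Total state income tax: R$110.08 + R$2,101.05 = R$2,211.13

R$2,211.13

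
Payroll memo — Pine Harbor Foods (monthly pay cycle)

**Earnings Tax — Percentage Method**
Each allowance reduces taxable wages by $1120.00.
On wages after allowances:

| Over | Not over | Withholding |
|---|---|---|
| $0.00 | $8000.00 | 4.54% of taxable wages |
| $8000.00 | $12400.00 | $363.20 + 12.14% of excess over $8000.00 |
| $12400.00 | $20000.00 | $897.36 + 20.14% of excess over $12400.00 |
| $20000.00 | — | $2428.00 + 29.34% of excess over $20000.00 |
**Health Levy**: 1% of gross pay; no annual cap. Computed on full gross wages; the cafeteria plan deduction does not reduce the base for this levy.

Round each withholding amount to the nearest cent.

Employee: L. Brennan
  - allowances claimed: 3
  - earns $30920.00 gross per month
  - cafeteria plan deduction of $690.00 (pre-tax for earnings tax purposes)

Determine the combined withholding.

$4752.86

Earnings Tax: taxable = $30920.00 − $690.00 − 3×$1120.00 = $26870.00
  $2428.00 + 29.34% × ($26870.00 − $20000.00) = $2428.00 + 29.34% × $6870.00 = $4443.66
Health Levy: 1% × $30920.00 = $309.20
Total: $4443.66 + $309.20 = $4752.86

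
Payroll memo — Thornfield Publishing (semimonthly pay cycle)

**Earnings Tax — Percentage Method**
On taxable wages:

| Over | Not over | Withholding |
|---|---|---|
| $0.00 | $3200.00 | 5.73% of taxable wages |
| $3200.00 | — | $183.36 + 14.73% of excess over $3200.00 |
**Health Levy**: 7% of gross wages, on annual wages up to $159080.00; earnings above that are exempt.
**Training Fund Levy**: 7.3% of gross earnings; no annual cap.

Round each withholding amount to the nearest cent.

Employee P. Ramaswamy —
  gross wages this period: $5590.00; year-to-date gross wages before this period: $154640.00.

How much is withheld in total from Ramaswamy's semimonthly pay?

Earnings Tax: taxable = $5590.00
  $183.36 + 14.73% × ($5590.00 − $3200.00) = $183.36 + 14.73% × $2390.00 = $535.41
Health Levy: cap $159080.00 − YTD $154640.00 = $4440.00 subject; 7% × $4440.00 = $310.80
Training Fund Levy: 7.3% × $5590.00 = $408.07
Total: $535.41 + $310.80 + $408.07 = $1254.28

$1254.28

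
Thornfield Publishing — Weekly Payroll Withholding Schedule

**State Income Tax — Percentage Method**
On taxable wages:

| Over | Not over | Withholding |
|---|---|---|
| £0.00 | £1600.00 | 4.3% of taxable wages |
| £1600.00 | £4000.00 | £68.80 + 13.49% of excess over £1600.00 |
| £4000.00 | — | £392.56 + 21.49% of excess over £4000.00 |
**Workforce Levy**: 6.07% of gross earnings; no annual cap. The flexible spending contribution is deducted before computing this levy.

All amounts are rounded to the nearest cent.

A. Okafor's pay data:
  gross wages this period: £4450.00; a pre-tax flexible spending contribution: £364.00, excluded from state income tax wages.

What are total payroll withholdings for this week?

£659.06

State Income Tax: taxable = £4450.00 − £364.00 = £4086.00
  £392.56 + 21.49% × (£4086.00 − £4000.00) = £392.56 + 21.49% × £86.00 = £411.04
Workforce Levy: 6.07% × £4086.00 = £248.02
Total: £411.04 + £248.02 = £659.06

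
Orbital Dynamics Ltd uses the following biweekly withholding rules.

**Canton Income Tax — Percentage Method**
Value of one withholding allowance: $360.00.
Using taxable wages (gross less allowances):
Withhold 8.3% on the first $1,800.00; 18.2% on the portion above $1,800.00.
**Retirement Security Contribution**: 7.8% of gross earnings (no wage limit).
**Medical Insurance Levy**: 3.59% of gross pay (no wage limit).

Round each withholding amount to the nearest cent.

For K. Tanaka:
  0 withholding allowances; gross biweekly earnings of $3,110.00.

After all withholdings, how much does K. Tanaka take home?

$2,367.95

Canton Income Tax: taxable = $3,110.00
  $149.40 + 18.2% × ($3,110.00 − $1,800.00) = $149.40 + 18.2% × $1,310.00 = $387.82
Retirement Security Contribution: 7.8% × $3,110.00 = $242.58
Medical Insurance Levy: 3.59% × $3,110.00 = $111.65
Total withheld: $387.82 + $242.58 + $111.65 = $742.05
Net pay: $3,110.00 − $742.05 = $2,367.95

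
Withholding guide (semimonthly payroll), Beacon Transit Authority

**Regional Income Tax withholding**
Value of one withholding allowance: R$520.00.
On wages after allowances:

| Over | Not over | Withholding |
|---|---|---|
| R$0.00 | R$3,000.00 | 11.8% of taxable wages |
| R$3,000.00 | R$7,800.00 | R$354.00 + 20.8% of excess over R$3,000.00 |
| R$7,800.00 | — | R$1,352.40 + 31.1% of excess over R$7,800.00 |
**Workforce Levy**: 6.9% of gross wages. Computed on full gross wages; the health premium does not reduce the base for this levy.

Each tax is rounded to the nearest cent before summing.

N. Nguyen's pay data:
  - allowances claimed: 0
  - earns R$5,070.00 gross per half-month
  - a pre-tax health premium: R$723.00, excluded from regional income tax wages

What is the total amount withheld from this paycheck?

Regional Income Tax: taxable = R$5,070.00 − R$723.00 = R$4,347.00
  R$354.00 + 20.8% × (R$4,347.00 − R$3,000.00) = R$354.00 + 20.8% × R$1,347.00 = R$634.18
Workforce Levy: 6.9% × R$5,070.00 = R$349.83
Total: R$634.18 + R$349.83 = R$984.01

R$984.01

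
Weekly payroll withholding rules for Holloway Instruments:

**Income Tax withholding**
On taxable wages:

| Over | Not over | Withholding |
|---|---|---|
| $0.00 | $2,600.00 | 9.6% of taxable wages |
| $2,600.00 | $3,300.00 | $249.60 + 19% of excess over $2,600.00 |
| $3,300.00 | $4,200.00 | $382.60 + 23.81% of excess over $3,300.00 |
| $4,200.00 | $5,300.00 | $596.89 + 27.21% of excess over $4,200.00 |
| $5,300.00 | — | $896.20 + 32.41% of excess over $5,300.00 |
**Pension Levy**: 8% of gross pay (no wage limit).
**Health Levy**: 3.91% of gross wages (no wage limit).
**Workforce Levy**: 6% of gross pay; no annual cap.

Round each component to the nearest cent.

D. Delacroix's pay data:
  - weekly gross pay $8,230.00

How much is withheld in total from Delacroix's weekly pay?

$3,319.80

Income Tax: taxable = $8,230.00
  $896.20 + 32.41% × ($8,230.00 − $5,300.00) = $896.20 + 32.41% × $2,930.00 = $1,845.81
Pension Levy: 8% × $8,230.00 = $658.40
Health Levy: 3.91% × $8,230.00 = $321.79
Workforce Levy: 6% × $8,230.00 = $493.80
Total: $1,845.81 + $658.40 + $321.79 + $493.80 = $3,319.80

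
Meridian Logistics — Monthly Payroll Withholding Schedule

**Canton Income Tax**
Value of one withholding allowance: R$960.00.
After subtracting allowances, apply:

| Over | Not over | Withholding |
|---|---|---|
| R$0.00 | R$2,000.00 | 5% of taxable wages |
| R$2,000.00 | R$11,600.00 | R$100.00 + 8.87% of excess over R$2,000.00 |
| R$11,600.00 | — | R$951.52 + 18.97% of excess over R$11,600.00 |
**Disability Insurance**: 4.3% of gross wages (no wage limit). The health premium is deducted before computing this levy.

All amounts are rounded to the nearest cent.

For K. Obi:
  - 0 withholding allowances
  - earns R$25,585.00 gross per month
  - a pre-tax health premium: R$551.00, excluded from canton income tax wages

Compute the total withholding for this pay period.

Canton Income Tax: taxable = R$25,585.00 − R$551.00 = R$25,034.00
  R$951.52 + 18.97% × (R$25,034.00 − R$11,600.00) = R$951.52 + 18.97% × R$13,434.00 = R$3,499.95
Disability Insurance: 4.3% × R$25,034.00 = R$1,076.46
Total: R$3,499.95 + R$1,076.46 = R$4,576.41

R$4,576.41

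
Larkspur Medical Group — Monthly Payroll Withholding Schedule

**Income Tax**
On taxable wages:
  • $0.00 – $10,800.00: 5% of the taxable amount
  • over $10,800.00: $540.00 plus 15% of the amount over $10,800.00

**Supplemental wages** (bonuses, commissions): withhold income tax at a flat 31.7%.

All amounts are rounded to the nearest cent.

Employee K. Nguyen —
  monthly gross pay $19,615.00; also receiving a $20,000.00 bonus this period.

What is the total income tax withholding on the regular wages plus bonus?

Income Tax: taxable = $19,615.00
  $540.00 + 15% × ($19,615.00 − $10,800.00) = $540.00 + 15% × $8,815.00 = $1,862.25
Supplemental (31.7% flat on bonus): 31.7% × $20,000.00 = $6,340.00
Total income tax: $1,862.25 + $6,340.00 = $8,202.25

$8,202.25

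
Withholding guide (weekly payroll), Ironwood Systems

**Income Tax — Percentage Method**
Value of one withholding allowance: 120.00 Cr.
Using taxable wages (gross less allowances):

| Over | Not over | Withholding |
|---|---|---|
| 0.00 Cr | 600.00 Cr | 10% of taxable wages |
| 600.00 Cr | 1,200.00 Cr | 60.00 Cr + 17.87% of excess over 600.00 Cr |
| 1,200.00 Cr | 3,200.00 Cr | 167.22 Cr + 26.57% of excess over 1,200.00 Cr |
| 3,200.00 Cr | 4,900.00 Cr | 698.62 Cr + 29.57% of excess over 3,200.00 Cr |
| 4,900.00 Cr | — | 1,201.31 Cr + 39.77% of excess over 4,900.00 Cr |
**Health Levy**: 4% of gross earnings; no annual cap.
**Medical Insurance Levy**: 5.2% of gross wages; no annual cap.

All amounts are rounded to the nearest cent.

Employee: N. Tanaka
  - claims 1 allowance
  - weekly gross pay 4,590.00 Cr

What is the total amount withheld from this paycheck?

1,496.44 Cr

Income Tax: taxable = 4,590.00 Cr − 1×120.00 Cr = 4,470.00 Cr
  698.62 Cr + 29.57% × (4,470.00 Cr − 3,200.00 Cr) = 698.62 Cr + 29.57% × 1,270.00 Cr = 1,074.16 Cr
Health Levy: 4% × 4,590.00 Cr = 183.60 Cr
Medical Insurance Levy: 5.2% × 4,590.00 Cr = 238.68 Cr
Total: 1,074.16 Cr + 183.60 Cr + 238.68 Cr = 1,496.44 Cr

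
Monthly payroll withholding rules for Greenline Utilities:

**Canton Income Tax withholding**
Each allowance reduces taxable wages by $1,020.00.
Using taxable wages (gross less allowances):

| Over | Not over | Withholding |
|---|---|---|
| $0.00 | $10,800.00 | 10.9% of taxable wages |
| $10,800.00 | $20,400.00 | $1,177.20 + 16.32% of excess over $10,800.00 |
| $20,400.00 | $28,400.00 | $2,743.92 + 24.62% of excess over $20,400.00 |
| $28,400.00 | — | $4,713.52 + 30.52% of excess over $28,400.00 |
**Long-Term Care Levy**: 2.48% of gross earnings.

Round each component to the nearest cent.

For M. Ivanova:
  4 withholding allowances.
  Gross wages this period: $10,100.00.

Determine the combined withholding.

$906.66

Canton Income Tax: taxable = $10,100.00 − 4×$1,020.00 = $6,020.00
  10.9% × $6,020.00 = $656.18
Long-Term Care Levy: 2.48% × $10,100.00 = $250.48
Total: $656.18 + $250.48 = $906.66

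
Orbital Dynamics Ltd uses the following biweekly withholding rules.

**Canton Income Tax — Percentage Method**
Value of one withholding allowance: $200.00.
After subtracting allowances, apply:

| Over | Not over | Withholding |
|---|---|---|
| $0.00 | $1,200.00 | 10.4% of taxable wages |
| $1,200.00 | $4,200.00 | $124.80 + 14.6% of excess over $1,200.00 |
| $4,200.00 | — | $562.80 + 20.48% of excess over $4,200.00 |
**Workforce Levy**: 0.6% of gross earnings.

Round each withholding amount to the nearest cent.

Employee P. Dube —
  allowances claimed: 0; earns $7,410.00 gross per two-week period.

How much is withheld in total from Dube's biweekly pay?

Canton Income Tax: taxable = $7,410.00
  $562.80 + 20.48% × ($7,410.00 − $4,200.00) = $562.80 + 20.48% × $3,210.00 = $1,220.21
Workforce Levy: 0.6% × $7,410.00 = $44.46
Total: $1,220.21 + $44.46 = $1,264.67

$1,264.67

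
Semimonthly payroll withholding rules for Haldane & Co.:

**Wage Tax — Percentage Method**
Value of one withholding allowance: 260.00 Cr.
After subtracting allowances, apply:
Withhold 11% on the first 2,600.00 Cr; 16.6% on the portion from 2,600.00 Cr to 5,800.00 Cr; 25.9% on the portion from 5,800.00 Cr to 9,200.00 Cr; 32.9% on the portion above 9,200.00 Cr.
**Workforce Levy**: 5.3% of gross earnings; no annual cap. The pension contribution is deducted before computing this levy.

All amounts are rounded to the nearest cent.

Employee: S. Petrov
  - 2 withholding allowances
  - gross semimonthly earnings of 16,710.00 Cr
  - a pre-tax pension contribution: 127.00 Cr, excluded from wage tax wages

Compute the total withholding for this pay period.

4,834.63 Cr

Wage Tax: taxable = 16,710.00 Cr − 127.00 Cr − 2×260.00 Cr = 16,063.00 Cr
  1,697.80 Cr + 32.9% × (16,063.00 Cr − 9,200.00 Cr) = 1,697.80 Cr + 32.9% × 6,863.00 Cr = 3,955.73 Cr
Workforce Levy: 5.3% × 16,583.00 Cr = 878.90 Cr
Total: 3,955.73 Cr + 878.90 Cr = 4,834.63 Cr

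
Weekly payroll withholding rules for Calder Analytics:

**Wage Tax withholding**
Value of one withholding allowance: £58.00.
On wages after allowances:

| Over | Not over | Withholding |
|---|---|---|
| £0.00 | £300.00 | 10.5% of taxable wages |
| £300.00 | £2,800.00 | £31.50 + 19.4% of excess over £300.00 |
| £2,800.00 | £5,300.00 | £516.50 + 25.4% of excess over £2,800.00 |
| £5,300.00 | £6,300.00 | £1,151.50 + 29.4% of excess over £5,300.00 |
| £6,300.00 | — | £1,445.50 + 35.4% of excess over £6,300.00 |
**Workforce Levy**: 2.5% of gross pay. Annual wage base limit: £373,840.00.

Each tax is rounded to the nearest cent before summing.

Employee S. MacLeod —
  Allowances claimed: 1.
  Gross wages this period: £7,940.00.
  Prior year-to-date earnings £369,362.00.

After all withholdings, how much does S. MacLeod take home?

£5,822.52

Wage Tax: taxable = £7,940.00 − 1×£58.00 = £7,882.00
  £1,445.50 + 35.4% × (£7,882.00 − £6,300.00) = £1,445.50 + 35.4% × £1,582.00 = £2,005.53
Workforce Levy: cap £373,840.00 − YTD £369,362.00 = £4,478.00 subject; 2.5% × £4,478.00 = £111.95
Total withheld: £2,005.53 + £111.95 = £2,117.48
Net pay: £7,940.00 − £2,117.48 = £5,822.52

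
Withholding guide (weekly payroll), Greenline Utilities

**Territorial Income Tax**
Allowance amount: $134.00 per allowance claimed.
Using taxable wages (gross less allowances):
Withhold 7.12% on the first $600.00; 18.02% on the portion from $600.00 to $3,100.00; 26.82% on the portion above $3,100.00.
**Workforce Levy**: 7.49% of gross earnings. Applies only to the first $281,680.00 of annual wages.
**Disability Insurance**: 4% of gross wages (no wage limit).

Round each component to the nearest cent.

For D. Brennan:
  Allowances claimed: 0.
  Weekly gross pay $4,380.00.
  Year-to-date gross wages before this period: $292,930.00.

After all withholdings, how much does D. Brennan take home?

Territorial Income Tax: taxable = $4,380.00
  $493.22 + 26.82% × ($4,380.00 − $3,100.00) = $493.22 + 26.82% × $1,280.00 = $836.52
Workforce Levy: YTD $292,930.00 ≥ cap $281,680.00 → $0.00
Disability Insurance: 4% × $4,380.00 = $175.20
Total withheld: $836.52 + $0.00 + $175.20 = $1,011.72
Net pay: $4,380.00 − $1,011.72 = $3,368.28

$3,368.28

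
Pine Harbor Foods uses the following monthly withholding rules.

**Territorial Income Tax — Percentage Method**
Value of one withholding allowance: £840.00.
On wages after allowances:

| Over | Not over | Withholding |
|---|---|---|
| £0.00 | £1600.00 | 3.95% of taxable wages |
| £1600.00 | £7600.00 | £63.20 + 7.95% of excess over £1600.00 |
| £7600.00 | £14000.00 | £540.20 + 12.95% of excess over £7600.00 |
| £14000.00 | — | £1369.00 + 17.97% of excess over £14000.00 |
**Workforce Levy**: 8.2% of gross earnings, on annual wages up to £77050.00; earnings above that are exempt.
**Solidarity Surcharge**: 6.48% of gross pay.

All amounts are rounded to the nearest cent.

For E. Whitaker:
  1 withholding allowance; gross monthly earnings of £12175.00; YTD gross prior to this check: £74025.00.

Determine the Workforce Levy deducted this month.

£248.05

Workforce Levy: cap £77050.00 − YTD £74025.00 = £3025.00 subject; 8.2% × £3025.00 = £248.05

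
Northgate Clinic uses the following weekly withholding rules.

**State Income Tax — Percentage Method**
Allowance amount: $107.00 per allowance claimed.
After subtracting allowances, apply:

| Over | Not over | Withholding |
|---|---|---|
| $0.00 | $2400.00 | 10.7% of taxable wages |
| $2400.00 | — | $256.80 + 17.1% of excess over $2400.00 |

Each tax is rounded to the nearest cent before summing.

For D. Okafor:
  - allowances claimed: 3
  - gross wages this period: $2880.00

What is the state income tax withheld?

State Income Tax: taxable = $2880.00 − 3×$107.00 = $2559.00
  $256.80 + 17.1% × ($2559.00 − $2400.00) = $256.80 + 17.1% × $159.00 = $283.99

$283.99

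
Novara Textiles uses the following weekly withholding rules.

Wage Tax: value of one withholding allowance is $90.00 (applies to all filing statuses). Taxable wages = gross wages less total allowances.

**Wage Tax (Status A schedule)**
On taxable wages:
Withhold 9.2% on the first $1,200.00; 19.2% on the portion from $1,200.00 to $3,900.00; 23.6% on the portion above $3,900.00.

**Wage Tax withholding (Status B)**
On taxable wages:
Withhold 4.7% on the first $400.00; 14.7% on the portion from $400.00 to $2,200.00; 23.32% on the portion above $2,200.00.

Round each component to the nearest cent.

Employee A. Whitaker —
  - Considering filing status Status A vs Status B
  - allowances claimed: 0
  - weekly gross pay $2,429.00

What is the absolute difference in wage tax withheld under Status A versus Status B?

$9.57

Wage Tax (Status A): taxable = $2,429.00
  $110.40 + 19.2% × ($2,429.00 − $1,200.00) = $110.40 + 19.2% × $1,229.00 = $346.37
Wage Tax (Status B): taxable = $2,429.00
  $283.40 + 23.32% × ($2,429.00 − $2,200.00) = $283.40 + 23.32% × $229.00 = $336.80
Difference: |$346.37 − $336.80| = $9.57 (higher under Status A)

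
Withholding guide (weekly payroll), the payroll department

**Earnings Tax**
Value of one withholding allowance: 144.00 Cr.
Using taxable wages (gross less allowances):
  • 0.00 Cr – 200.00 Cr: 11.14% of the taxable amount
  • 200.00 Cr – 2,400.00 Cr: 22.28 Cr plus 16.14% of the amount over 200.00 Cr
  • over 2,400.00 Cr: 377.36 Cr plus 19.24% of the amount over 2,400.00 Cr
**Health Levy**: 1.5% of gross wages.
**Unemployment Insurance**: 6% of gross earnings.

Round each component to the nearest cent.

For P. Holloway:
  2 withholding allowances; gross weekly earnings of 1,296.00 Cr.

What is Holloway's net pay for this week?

1,046.11 Cr

Earnings Tax: taxable = 1,296.00 Cr − 2×144.00 Cr = 1,008.00 Cr
  22.28 Cr + 16.14% × (1,008.00 Cr − 200.00 Cr) = 22.28 Cr + 16.14% × 808.00 Cr = 152.69 Cr
Health Levy: 1.5% × 1,296.00 Cr = 19.44 Cr
Unemployment Insurance: 6% × 1,296.00 Cr = 77.76 Cr
Total withheld: 152.69 Cr + 19.44 Cr + 77.76 Cr = 249.89 Cr
Net pay: 1,296.00 Cr − 249.89 Cr = 1,046.11 Cr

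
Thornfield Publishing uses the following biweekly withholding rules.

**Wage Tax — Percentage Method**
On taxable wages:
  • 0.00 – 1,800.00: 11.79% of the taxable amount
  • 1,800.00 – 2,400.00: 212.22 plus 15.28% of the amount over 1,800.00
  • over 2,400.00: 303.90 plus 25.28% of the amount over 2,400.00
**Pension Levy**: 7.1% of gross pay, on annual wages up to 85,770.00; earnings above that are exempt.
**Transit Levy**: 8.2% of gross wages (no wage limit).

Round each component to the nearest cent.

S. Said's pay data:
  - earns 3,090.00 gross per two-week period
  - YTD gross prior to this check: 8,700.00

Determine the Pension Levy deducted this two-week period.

219.39

Pension Levy: 7.1% × 3,090.00 = 219.39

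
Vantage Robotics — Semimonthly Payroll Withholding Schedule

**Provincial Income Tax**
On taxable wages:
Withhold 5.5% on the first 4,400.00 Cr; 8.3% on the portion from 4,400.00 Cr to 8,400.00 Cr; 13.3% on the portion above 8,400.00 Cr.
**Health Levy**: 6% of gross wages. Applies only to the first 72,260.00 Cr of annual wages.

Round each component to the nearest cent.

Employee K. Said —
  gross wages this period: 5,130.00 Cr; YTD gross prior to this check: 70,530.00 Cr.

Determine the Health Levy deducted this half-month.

103.80 Cr

Health Levy: cap 72,260.00 Cr − YTD 70,530.00 Cr = 1,730.00 Cr subject; 6% × 1,730.00 Cr = 103.80 Cr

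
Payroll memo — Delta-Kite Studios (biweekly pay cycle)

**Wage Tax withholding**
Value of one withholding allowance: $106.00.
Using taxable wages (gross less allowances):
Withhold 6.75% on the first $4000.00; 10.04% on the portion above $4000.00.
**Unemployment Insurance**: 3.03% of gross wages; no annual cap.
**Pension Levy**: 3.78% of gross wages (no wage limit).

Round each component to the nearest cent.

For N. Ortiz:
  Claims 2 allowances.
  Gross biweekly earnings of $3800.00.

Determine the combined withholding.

Wage Tax: taxable = $3800.00 − 2×$106.00 = $3588.00
  6.75% × $3588.00 = $242.19
Unemployment Insurance: 3.03% × $3800.00 = $115.14
Pension Levy: 3.78% × $3800.00 = $143.64
Total: $242.19 + $115.14 + $143.64 = $500.97

$500.97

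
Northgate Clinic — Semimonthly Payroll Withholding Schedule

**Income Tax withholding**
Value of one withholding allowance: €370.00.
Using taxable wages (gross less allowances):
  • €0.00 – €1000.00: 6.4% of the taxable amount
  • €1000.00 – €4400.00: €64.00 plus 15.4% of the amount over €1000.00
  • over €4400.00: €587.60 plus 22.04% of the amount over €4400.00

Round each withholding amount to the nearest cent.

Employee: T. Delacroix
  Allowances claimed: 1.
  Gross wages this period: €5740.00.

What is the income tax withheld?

Income Tax: taxable = €5740.00 − 1×€370.00 = €5370.00
  €587.60 + 22.04% × (€5370.00 − €4400.00) = €587.60 + 22.04% × €970.00 = €801.39

€801.39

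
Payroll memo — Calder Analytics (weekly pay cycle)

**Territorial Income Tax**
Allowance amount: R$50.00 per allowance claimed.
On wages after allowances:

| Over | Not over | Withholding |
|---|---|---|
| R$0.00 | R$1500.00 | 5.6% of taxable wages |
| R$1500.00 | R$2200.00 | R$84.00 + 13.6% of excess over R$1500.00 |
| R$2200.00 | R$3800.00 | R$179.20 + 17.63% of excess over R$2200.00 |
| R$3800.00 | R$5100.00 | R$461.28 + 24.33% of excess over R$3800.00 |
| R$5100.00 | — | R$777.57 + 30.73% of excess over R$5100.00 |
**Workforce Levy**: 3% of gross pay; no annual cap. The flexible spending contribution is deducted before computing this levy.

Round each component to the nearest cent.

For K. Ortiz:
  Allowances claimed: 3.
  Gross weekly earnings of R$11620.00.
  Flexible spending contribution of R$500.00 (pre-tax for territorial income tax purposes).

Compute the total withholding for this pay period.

Territorial Income Tax: taxable = R$11620.00 − R$500.00 − 3×R$50.00 = R$10970.00
  R$777.57 + 30.73% × (R$10970.00 − R$5100.00) = R$777.57 + 30.73% × R$5870.00 = R$2581.42
Workforce Levy: 3% × R$11120.00 = R$333.60
Total: R$2581.42 + R$333.60 = R$2915.02

R$2915.02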